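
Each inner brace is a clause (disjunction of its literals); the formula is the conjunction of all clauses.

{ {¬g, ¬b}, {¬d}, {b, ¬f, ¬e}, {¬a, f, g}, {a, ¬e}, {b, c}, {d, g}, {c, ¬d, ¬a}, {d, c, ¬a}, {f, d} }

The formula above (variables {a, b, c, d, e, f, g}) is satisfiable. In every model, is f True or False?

True

Suppose f = False.
The clause (¬d) is unit, so d = False.
Now (d) is unsatisfied and unit — conflict.
So every satisfying assignment has f = True.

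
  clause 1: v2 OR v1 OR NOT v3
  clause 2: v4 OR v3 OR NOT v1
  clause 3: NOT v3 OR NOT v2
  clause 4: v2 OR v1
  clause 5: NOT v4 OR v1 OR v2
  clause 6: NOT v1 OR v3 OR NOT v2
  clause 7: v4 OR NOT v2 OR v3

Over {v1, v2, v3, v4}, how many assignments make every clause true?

There are 2^4 = 16 truth assignments over (v1, v2, v3, v4).
Check each against the 7 clauses (columns in the order v1, v2, v3, v4):
  F F F F  ✗ fails (v2 OR v1)
  F F F T  ✗ fails (v2 OR v1)
  F F T F  ✗ fails (v2 OR v1 OR NOT v3)
  F F T T  ✗ fails (v2 OR v1 OR NOT v3)
  F T F F  ✗ fails (v4 OR NOT v2 OR v3)
  F T F T  ✓ satisfies all
  F T T F  ✗ fails (NOT v3 OR NOT v2)
  F T T T  ✗ fails (NOT v3 OR NOT v2)
  T F F F  ✗ fails (v4 OR v3 OR NOT v1)
  T F F T  ✓ satisfies all
  T F T F  ✓ satisfies all
  T F T T  ✓ satisfies all
  T T F F  ✗ fails (v4 OR v3 OR NOT v1)
  T T F T  ✗ fails (NOT v1 OR v3 OR NOT v2)
  T T T F  ✗ fails (NOT v3 OR NOT v2)
  T T T T  ✗ fails (NOT v3 OR NOT v2)
4 of the 16 rows are models.

4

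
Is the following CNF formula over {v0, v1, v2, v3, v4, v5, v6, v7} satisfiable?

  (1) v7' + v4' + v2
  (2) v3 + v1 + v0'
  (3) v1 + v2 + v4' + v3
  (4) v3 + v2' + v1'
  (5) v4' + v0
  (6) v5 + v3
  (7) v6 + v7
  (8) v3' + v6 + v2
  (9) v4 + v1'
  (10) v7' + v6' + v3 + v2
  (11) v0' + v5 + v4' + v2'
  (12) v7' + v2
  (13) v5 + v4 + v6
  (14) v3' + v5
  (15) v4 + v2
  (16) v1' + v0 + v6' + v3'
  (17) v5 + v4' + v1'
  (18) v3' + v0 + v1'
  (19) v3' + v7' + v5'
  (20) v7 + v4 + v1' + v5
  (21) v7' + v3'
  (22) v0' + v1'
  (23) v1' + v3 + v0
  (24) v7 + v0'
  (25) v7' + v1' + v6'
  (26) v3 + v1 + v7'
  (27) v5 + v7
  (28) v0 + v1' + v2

Yes, satisfiable

Branch on v4: set v4 = 0.
Unit clause (v1') forces v1 = 0.
Unit clause (v2) forces v2 = 1.
Branch on v3: set v3 = 0.
Unit clause (v0') forces v0 = 0.
Unit clause (v5) forces v5 = 1.
Unit clause (v7') forces v7 = 0.
Unit clause (v6) forces v6 = 1.
This assignment satisfies each clause.
A satisfying assignment: v0=0, v1=0, v2=1, v3=0, v4=0, v5=1, v6=1, v7=0.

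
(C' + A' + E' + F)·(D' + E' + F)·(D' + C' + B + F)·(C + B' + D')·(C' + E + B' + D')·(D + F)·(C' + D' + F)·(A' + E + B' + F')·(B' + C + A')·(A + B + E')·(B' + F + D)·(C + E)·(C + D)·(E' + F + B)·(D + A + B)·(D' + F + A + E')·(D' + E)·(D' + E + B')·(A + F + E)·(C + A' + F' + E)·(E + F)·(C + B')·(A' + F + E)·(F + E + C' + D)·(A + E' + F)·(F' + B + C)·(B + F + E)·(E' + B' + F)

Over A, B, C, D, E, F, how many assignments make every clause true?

There are 2^6 = 64 truth assignments over (A, B, C, D, E, F).
Split on B. With B = 1, the clauses containing B are satisfied and B' drops from the rest; 5 of the 2^5 = 32 assignments to the other variables satisfy what remains.
With B = 0, by the same count on the reduced clause set, 3 assignments work.
(One model: A=F, B=T, C=T, D=F, E=F, F=T.)
Total: 5 + 3 = 8.

8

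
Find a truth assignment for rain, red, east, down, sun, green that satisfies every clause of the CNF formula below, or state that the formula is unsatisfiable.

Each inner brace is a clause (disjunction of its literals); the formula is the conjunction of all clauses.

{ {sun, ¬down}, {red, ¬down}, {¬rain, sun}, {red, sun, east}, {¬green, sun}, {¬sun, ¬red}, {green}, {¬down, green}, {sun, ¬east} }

rain: False,  red: False,  east: False,  down: False,  sun: True,  green: True

Unit clause (green) forces green = True.
Unit clause (sun) forces sun = True.
Unit clause (¬red) forces red = False.
Unit clause (¬down) forces down = False.
All clauses hold; rain, east can take either value.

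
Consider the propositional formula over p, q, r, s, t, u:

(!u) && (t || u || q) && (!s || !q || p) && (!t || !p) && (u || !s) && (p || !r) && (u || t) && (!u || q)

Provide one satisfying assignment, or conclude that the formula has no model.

p: false,  q: false,  r: false,  s: false,  t: true,  u: false

(!u) alone gives u = false.
(!s) alone gives s = false.
(t) alone gives t = true.
(!p) alone gives p = false.
(!r) alone gives r = false.
Every clause is now satisfied; q is unconstrained.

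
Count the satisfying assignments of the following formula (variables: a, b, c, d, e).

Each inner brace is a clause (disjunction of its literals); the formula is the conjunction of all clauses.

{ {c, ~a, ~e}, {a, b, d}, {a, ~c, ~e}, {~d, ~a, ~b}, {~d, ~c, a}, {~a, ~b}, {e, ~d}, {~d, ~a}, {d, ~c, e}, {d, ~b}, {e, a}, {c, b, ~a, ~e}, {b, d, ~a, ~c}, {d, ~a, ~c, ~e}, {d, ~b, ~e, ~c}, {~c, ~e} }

3

There are 2^5 = 32 truth assignments over (a, b, c, d, e).
Split on c. With c = 1, the clauses containing c are satisfied and ~c drops from the rest; 0 of the 2^4 = 16 assignments to the other variables satisfy what remains.
With c = 0, by the same count on the reduced clause set, 3 assignments work.
Total: 0 + 3 = 3.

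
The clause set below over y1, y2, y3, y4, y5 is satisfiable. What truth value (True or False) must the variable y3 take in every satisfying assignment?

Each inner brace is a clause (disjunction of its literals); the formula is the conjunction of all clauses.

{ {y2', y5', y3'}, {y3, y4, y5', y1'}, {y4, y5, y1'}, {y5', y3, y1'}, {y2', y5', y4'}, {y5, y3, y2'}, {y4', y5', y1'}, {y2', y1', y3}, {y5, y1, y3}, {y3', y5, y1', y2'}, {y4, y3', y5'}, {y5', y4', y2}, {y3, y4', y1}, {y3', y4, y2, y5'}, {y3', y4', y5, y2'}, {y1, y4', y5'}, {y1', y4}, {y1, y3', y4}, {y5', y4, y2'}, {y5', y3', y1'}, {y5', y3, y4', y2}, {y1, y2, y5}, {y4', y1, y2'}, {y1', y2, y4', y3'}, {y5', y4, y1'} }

False

Suppose y3 = 1.
Case y2 = 0:
Case y4 = 1:
From the singleton clause (y5'), y5 = 0.
From the singleton clause (y1), y1 = 1.
Now (y1') is unsatisfied and unit — conflict.
Backtrack on y4: now try y4 = 0.
From the singleton clause (y5'), y5 = 0.
From the singleton clause (y1'), y1 = 0.
Now (y1) is unsatisfied and unit — conflict.
Both values of y4 lead to a conflict.
Backtrack on y2: now try y2 = 1.
From the singleton clause (y5'), y5 = 0.
From the singleton clause (y1'), y1 = 0.
From the singleton clause (y4'), y4 = 0.
Now (y4) is unsatisfied and unit — conflict.
Both values of y2 lead to a conflict.
So every satisfying assignment has y3 = False.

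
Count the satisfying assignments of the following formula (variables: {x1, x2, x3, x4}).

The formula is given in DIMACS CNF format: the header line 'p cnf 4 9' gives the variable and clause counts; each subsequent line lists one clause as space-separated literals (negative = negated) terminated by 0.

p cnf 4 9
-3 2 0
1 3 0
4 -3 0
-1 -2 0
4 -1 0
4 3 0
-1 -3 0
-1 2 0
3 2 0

1

There are 2^4 = 16 truth assignments over (x1, x2, x3, x4).
Check each against the 9 clauses (columns in the order x1, x2, x3, x4):
  F F F F  ✗ fails (x1 ∨ x3)
  F F F T  ✗ fails (x1 ∨ x3)
  F F T F  ✗ fails (¬x3 ∨ x2)
  F F T T  ✗ fails (¬x3 ∨ x2)
  F T F F  ✗ fails (x1 ∨ x3)
  F T F T  ✗ fails (x1 ∨ x3)
  F T T F  ✗ fails (x4 ∨ ¬x3)
  F T T T  ✓ satisfies all
  T F F F  ✗ fails (x4 ∨ ¬x1)
  T F F T  ✗ fails (¬x1 ∨ x2)
  T F T F  ✗ fails (¬x3 ∨ x2)
  T F T T  ✗ fails (¬x3 ∨ x2)
  T T F F  ✗ fails (¬x1 ∨ ¬x2)
  T T F T  ✗ fails (¬x1 ∨ ¬x2)
  T T T F  ✗ fails (x4 ∨ ¬x3)
  T T T T  ✗ fails (¬x1 ∨ ¬x2)
1 of the 16 rows is a model.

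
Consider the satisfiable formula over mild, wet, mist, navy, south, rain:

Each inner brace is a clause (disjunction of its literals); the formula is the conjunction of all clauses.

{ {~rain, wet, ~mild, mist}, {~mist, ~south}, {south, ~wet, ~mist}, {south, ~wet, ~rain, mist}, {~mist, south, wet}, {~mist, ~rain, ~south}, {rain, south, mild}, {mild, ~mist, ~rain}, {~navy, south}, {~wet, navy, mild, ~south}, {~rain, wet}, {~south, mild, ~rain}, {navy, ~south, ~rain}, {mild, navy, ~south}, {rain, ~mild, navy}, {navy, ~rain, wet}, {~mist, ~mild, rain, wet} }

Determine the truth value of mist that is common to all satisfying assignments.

Suppose mist = 1.
The clause (~south) is unit, so south = 0.
The clause (~wet) is unit, so wet = 0.
But (wet) is also a unit clause — contradiction.
So every satisfying assignment has mist = False.

False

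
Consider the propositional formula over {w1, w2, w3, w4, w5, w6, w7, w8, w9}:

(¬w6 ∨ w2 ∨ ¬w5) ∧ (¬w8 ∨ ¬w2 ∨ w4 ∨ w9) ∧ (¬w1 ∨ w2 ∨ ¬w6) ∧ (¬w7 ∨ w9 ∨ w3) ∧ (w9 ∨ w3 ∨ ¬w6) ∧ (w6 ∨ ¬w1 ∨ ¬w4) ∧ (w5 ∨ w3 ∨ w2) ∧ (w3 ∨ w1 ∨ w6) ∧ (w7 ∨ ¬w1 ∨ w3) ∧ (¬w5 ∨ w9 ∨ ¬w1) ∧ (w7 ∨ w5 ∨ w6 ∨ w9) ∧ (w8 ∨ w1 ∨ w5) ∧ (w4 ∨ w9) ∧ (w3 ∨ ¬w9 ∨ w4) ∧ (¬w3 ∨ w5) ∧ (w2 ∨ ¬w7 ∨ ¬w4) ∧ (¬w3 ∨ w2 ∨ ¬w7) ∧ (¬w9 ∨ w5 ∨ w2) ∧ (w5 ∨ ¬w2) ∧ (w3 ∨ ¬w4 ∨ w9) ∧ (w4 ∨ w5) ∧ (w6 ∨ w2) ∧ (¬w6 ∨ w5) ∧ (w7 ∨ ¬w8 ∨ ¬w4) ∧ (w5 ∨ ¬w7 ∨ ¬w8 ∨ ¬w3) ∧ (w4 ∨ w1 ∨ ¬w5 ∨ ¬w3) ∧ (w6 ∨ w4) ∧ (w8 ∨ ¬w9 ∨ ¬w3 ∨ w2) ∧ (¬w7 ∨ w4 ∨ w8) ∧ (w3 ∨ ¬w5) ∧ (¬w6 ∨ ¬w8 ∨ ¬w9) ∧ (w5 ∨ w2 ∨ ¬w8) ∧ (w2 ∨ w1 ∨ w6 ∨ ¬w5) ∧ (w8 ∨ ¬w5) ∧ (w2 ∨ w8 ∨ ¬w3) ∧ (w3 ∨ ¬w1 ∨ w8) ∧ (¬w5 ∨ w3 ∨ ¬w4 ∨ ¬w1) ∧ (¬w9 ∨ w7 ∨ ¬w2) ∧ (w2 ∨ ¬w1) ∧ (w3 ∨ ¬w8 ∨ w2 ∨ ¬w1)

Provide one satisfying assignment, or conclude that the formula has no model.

Branch on w4: set w4 = True.
Branch on w6: set w6 = False.
(¬w1) alone gives w1 = False.
(w3) alone gives w3 = True.
(w5) alone gives w5 = True.
(w2) alone gives w2 = True.
(w8) alone gives w8 = True.
(w7) alone gives w7 = True.
Every clause is now satisfied; w9 is unconstrained.

w1 ↦ False; w2 ↦ True; w3 ↦ True; w4 ↦ True; w5 ↦ True; w6 ↦ False; w7 ↦ True; w8 ↦ True; w9 ↦ True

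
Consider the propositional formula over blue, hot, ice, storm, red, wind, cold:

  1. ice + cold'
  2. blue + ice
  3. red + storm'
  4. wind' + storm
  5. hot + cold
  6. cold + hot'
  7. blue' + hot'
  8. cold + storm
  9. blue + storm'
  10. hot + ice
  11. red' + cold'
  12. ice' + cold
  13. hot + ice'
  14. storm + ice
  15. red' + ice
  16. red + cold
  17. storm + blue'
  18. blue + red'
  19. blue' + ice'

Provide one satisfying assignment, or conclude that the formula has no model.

blue=0, hot=1, ice=1, storm=0, red=0, wind=0, cold=1

Case ice = 1:
(cold) alone gives cold = 1.
(red') alone gives red = 0.
(storm') alone gives storm = 0.
(wind') alone gives wind = 0.
(hot) alone gives hot = 1.
(blue') alone gives blue = 0.
All clauses are satisfied.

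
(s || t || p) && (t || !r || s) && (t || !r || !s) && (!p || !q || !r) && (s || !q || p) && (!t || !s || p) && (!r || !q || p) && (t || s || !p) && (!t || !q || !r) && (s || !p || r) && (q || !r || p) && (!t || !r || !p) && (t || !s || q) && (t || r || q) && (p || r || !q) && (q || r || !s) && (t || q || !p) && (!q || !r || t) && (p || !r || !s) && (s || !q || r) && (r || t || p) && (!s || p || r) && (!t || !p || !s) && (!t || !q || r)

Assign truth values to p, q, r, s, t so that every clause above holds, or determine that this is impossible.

Branch on s: set s = false.
Branch on t: set t = true.
Branch on q: set q = false.
Branch on p: set p = false.
Unit clause (!r) forces r = false.
This assignment satisfies each clause.

p: false, q: false, r: false, s: false, t: true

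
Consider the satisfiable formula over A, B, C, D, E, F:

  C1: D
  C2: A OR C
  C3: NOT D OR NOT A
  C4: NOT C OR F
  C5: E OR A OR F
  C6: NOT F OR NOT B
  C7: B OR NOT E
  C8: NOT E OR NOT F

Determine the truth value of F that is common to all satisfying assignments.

Suppose F = false.
The clause (D) is unit, so D = true.
The clause (NOT A) is unit, so A = false.
The clause (C) is unit, so C = true.
But (NOT C) is also a unit clause — contradiction.
So every satisfying assignment has F = True.

True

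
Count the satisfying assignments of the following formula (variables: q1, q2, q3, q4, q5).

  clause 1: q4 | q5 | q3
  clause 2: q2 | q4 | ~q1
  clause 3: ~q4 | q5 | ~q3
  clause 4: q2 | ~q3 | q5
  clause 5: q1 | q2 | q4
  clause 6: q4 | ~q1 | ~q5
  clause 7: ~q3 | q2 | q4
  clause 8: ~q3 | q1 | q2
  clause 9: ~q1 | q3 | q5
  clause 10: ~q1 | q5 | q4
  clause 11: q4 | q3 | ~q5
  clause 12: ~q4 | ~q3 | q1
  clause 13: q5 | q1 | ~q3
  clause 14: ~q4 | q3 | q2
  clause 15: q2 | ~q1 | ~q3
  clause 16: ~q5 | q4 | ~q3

4

There are 2^5 = 32 truth assignments over (q1, q2, q3, q4, q5).
Split on q4. With q4 = 1, the clauses containing q4 are satisfied and ~q4 drops from the rest; 4 of the 2^4 = 16 assignments to the other variables satisfy what remains.
With q4 = 0, by the same count on the reduced clause set, 0 assignments work.
(One model: q1=F, q2=T, q3=F, q4=T, q5=F.)
Total: 4 + 0 = 4.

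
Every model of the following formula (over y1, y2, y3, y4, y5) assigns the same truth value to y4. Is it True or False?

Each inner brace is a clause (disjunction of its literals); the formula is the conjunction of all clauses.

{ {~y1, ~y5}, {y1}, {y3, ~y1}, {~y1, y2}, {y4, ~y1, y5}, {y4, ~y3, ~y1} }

Suppose y4 = 0.
The clause (y1) is unit, so y1 = 1.
The clause (~y5) is unit, so y5 = 0.
That conflicts with the unit clause (y5).
So every satisfying assignment has y4 = True.

True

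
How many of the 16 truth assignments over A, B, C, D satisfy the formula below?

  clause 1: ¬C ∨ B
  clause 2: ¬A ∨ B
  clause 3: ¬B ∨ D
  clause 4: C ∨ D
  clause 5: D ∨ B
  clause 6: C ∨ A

There are 2^4 = 16 truth assignments over (A, B, C, D).
Split on B. With B = True, the clauses containing B are satisfied and ¬B drops from the rest; 3 of the 2^3 = 8 assignments to the other variables satisfy what remains.
With B = False, by the same count on the reduced clause set, 0 assignments work.
(One model: A=F, B=T, C=T, D=T.)
Total: 3 + 0 = 3.

3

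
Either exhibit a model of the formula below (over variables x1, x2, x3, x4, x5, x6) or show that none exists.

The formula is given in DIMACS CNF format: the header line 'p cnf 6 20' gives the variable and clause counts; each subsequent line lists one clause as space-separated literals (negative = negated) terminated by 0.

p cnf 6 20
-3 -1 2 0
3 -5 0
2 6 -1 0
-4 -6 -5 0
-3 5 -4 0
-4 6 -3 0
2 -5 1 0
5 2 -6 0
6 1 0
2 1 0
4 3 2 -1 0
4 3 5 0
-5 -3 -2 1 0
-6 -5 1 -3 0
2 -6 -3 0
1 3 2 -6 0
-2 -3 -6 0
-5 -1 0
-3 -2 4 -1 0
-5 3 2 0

Case x3 = False:
(¬x5) alone gives x5 = False.
(x4) alone gives x4 = True.
Case x2 = True:
Case x6 = True:
Every clause is now satisfied; x1 is unconstrained.

x1: False, x2: True, x3: False, x4: True, x5: False, x6: True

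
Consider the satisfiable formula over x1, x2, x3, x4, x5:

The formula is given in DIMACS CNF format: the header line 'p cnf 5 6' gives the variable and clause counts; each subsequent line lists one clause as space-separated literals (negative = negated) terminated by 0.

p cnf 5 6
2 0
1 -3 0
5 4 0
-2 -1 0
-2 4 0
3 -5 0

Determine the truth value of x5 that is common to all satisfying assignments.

False

Suppose x5 = True.
Unit clause (x2) forces x2 = True.
Unit clause (¬x1) forces x1 = False.
Unit clause (¬x3) forces x3 = False.
But (x3) is also a unit clause — contradiction.
So every satisfying assignment has x5 = False.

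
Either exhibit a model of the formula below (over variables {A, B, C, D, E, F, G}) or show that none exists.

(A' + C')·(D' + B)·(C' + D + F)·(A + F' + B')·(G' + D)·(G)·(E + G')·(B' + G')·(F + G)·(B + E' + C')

(G) alone gives G = 1.
(D) alone gives D = 1.
(B) alone gives B = 1.
But (B') is also a unit clause — contradiction.

UNSATISFIABLE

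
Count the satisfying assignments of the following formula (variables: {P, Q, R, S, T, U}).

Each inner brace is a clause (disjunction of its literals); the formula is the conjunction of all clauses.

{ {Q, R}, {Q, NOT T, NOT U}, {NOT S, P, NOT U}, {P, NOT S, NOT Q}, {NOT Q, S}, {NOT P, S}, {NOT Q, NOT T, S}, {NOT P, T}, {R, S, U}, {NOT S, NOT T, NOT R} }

6

There are 2^6 = 64 truth assignments over (P, Q, R, S, T, U).
Split on T. With T = true, the clauses containing T are satisfied and NOT T drops from the rest; 3 of the 2^5 = 32 assignments to the other variables satisfy what remains.
With T = false, by the same count on the reduced clause set, 3 assignments work.
Total: 3 + 3 = 6.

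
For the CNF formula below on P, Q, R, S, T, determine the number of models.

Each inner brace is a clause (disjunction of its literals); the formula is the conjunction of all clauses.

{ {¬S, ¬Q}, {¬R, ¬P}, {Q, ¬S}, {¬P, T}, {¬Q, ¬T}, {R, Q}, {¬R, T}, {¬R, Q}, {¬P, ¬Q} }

There are 2^5 = 32 truth assignments over (P, Q, R, S, T).
Split on S. With S = True, the clauses containing S are satisfied and ¬S drops from the rest; 0 of the 2^4 = 16 assignments to the other variables satisfy what remains.
With S = False, by the same count on the reduced clause set, 1 assignment works.
Total: 0 + 1 = 1.

1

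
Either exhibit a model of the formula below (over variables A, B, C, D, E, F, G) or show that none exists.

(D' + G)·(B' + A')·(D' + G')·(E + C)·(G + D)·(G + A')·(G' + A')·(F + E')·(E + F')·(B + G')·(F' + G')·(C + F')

A: 0, B: 1, C: 1, D: 0, E: 0, F: 0, G: 1

Case D = 0:
From the singleton clause (G), G = 1.
From the singleton clause (A'), A = 0.
From the singleton clause (B), B = 1.
From the singleton clause (F'), F = 0.
From the singleton clause (E'), E = 0.
From the singleton clause (C), C = 1.
Every clause now holds.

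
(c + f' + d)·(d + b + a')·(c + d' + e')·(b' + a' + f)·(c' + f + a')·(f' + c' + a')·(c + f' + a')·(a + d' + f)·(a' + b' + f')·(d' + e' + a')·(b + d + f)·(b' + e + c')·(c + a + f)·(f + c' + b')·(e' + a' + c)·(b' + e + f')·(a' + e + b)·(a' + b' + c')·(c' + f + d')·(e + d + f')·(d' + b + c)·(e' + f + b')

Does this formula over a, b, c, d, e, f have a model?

Branch on c: set c = 1.
Branch on f: set f = 1.
From the singleton clause (a'), a = 0.
Branch on b: set b = 1.
From the singleton clause (e), e = 1.
No clause remains; d is free.
A satisfying assignment: a: 0,  b: 1,  c: 1,  d: 1,  e: 1,  f: 1.

Yes, satisfiable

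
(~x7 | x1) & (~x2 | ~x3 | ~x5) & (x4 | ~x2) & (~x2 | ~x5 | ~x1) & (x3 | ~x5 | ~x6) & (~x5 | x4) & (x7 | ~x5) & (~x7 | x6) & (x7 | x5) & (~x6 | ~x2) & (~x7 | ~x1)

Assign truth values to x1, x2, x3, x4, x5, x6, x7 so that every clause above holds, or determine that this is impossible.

Try x7 = 0.
The clause (~x5) is unit, so x5 = 0.
Now (x5) is unsatisfied and unit — conflict.
That branch fails; take x7 = 1 instead.
The clause (x1) is unit, so x1 = 1.
Now (~x1) is unsatisfied and unit — conflict.
Neither x7 = 1 nor x7 = 0 works.

UNSATISFIABLE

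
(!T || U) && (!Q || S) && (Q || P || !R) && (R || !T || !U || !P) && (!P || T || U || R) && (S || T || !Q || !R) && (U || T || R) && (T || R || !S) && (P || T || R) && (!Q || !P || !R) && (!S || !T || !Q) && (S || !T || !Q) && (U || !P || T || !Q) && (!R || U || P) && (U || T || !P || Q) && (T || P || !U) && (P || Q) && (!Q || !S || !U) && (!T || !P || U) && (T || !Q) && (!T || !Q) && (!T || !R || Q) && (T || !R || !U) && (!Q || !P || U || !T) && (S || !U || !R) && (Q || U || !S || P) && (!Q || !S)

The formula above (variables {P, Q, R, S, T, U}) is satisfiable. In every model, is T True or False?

Suppose T = true.
(U) alone gives U = true.
(!Q) alone gives Q = false.
(P) alone gives P = true.
(R) alone gives R = true.
But (!R) is also a unit clause — contradiction.
So every satisfying assignment has T = False.

False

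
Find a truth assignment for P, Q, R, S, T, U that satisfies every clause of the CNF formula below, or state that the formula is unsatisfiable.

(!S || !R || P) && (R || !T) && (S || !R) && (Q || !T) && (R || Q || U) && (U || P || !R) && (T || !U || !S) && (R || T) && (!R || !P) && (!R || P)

Try R = true.
(S) alone gives S = true.
(P) alone gives P = true.
That conflicts with the unit clause (!P).
Backtrack on R: now try R = false.
(!T) alone gives T = false.
That conflicts with the unit clause (T).
Neither R = true nor R = false works.

UNSATISFIABLE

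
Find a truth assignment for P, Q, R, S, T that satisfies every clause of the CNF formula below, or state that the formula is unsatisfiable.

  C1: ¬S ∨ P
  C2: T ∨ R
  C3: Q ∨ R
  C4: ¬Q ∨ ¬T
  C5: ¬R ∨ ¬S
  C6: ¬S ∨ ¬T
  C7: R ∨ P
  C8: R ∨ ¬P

Suppose S = False.
Suppose T = False.
(R) alone gives R = True.
Every clause is now satisfied; P, Q are unconstrained.

P: True; Q: False; R: True; S: False; T: False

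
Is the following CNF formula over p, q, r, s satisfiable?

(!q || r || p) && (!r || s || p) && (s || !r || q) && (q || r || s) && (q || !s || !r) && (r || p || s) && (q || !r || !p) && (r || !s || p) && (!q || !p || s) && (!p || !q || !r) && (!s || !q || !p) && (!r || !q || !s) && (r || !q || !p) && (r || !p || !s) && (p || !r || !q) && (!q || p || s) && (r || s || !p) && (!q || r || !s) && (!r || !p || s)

Branch on q: set q = false.
Branch on s: set s = true.
From the singleton clause (!r), r = false.
From the singleton clause (p), p = true.
But (!p) is also a unit clause — contradiction.
Backtrack on s: now try s = false.
From the singleton clause (!r), r = false.
But (r) is also a unit clause — contradiction.
Either choice for s ends in contradiction.
Backtrack on q: now try q = true.
Branch on r: set r = true.
From the singleton clause (!p), p = false.
But (p) is also a unit clause — contradiction.
Backtrack on r: now try r = false.
From the singleton clause (p), p = true.
But (!p) is also a unit clause — contradiction.
Either choice for r ends in contradiction.
Either choice for q ends in contradiction.
No assignment satisfies every clause.

Unsatisfiable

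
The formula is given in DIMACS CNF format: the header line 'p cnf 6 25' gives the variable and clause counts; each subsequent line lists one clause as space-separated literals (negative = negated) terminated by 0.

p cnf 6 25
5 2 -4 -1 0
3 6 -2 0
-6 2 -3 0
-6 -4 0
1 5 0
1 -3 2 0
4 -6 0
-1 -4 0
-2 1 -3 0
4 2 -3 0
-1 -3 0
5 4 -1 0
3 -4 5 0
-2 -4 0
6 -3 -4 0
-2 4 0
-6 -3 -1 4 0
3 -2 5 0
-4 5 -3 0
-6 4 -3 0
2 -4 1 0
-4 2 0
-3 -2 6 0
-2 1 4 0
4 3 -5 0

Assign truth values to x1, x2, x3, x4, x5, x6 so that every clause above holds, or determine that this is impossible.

Branch on x6: set x6 = False.
Branch on x3: set x3 = True.
The clause (¬x1) is unit, so x1 = False.
The clause (x5) is unit, so x5 = True.
The clause (x2) is unit, so x2 = True.
But (¬x2) is also a unit clause — contradiction.
Undo x3 and try x3 = False.
The clause (¬x2) is unit, so x2 = False.
The clause (¬x4) is unit, so x4 = False.
The clause (¬x5) is unit, so x5 = False.
The clause (x1) is unit, so x1 = True.
But (¬x1) is also a unit clause — contradiction.
Either choice for x3 ends in contradiction.
Undo x6 and try x6 = True.
The clause (¬x4) is unit, so x4 = False.
But (x4) is also a unit clause — contradiction.
Either choice for x6 ends in contradiction.

UNSATISFIABLE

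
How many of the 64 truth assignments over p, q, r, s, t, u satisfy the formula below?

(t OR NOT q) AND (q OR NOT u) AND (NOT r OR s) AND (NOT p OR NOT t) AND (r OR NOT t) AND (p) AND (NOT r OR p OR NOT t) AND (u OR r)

There are 2^6 = 64 truth assignments over (p, q, r, s, t, u).
Split on s. With s = true, the clauses containing s are satisfied and NOT s drops from the rest; 1 of the 2^5 = 32 assignments to the other variables satisfy what remains.
With s = false, by the same count on the reduced clause set, 0 assignments work.
(One model: p=T, q=F, r=T, s=T, t=F, u=F.)
Total: 1 + 0 = 1.

1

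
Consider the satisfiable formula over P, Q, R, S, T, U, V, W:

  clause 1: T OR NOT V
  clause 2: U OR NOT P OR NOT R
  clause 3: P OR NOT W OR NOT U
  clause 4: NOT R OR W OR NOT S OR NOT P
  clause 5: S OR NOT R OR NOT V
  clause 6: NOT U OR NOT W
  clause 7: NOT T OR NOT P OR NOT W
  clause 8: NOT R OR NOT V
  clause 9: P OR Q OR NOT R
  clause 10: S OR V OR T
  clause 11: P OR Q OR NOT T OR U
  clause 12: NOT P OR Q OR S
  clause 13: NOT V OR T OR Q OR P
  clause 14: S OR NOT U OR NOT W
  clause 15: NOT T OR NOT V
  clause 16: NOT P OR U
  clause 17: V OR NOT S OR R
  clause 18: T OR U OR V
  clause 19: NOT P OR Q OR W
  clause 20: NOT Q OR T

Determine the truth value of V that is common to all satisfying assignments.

False

Suppose V = true.
The clause (T) is unit, so T = true.
Now (NOT T) is unsatisfied and unit — conflict.
So every satisfying assignment has V = False.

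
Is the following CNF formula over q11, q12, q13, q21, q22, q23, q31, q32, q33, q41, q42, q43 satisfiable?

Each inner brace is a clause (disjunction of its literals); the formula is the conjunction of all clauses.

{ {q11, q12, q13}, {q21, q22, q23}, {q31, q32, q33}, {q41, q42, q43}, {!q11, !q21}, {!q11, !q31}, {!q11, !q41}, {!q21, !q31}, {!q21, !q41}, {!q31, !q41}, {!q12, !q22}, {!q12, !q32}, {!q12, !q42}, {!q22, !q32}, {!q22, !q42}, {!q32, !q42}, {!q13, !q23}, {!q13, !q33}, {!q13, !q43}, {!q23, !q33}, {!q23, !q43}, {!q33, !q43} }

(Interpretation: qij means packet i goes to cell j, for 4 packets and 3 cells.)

Case q11 = false:
Case q12 = true:
From the singleton clause (!q22), q22 = false.
From the singleton clause (!q32), q32 = false.
From the singleton clause (!q42), q42 = false.
Case q21 = true:
From the singleton clause (!q31), q31 = false.
From the singleton clause (q33), q33 = true.
From the singleton clause (!q41), q41 = false.
From the singleton clause (q43), q43 = true.
Now (!q43) is unsatisfied and unit — conflict.
Undo q21 and try q21 = false.
From the singleton clause (q23), q23 = true.
From the singleton clause (!q13), q13 = false.
From the singleton clause (!q33), q33 = false.
From the singleton clause (q31), q31 = true.
From the singleton clause (!q41), q41 = false.
From the singleton clause (q43), q43 = true.
Now (!q43) is unsatisfied and unit — conflict.
Either choice for q21 ends in contradiction.
Undo q12 and try q12 = false.
From the singleton clause (q13), q13 = true.
From the singleton clause (!q23), q23 = false.
From the singleton clause (!q33), q33 = false.
From the singleton clause (!q43), q43 = false.
Case q21 = true:
From the singleton clause (!q31), q31 = false.
From the singleton clause (q32), q32 = true.
From the singleton clause (!q41), q41 = false.
From the singleton clause (q42), q42 = true.
Now (!q42) is unsatisfied and unit — conflict.
Undo q21 and try q21 = false.
From the singleton clause (q22), q22 = true.
From the singleton clause (!q32), q32 = false.
From the singleton clause (q31), q31 = true.
From the singleton clause (!q41), q41 = false.
From the singleton clause (q42), q42 = true.
Now (!q42) is unsatisfied and unit — conflict.
Either choice for q21 ends in contradiction.
Either choice for q12 ends in contradiction.
Undo q11 and try q11 = true.
From the singleton clause (!q21), q21 = false.
From the singleton clause (!q31), q31 = false.
From the singleton clause (!q41), q41 = false.
Case q22 = true:
From the singleton clause (!q12), q12 = false.
From the singleton clause (!q32), q32 = false.
From the singleton clause (q33), q33 = true.
From the singleton clause (!q42), q42 = false.
From the singleton clause (q43), q43 = true.
Now (!q43) is unsatisfied and unit — conflict.
Undo q22 and try q22 = false.
From the singleton clause (q23), q23 = true.
From the singleton clause (!q13), q13 = false.
From the singleton clause (!q33), q33 = false.
From the singleton clause (q32), q32 = true.
From the singleton clause (!q12), q12 = false.
From the singleton clause (!q42), q42 = false.
From the singleton clause (q43), q43 = true.
Now (!q43) is unsatisfied and unit — conflict.
Either choice for q22 ends in contradiction.
Either choice for q11 ends in contradiction.
No assignment satisfies every clause.

No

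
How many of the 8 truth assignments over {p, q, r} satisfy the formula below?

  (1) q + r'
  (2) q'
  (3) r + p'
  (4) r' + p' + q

1

There are 2^3 = 8 truth assignments over (p, q, r).
Check each against the 4 clauses (columns in the order p, q, r):
  F F F  ✓ satisfies all
  F F T  ✗ fails (q + r')
  F T F  ✗ fails (q')
  F T T  ✗ fails (q')
  T F F  ✗ fails (r + p')
  T F T  ✗ fails (q + r')
  T T F  ✗ fails (q')
  T T T  ✗ fails (q')
1 of the 8 rows is a model.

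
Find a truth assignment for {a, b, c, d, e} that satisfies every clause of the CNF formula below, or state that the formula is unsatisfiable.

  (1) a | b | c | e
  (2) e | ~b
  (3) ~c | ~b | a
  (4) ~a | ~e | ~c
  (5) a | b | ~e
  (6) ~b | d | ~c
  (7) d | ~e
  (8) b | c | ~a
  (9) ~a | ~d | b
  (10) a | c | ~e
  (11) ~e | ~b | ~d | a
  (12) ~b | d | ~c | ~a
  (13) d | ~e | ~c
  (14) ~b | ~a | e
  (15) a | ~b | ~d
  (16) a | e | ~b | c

a: 1,  b: 1,  c: 0,  d: 1,  e: 1

Case e = 1:
Unit clause (d) forces d = 1.
Case a = 1:
Unit clause (~c) forces c = 0.
Unit clause (b) forces b = 1.
Every clause now holds.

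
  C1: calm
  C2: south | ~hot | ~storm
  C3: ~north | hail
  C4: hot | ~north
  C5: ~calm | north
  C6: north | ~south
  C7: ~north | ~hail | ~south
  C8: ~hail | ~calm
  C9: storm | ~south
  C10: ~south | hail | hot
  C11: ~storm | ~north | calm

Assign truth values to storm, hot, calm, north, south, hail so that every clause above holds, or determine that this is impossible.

UNSATISFIABLE

From the singleton clause (calm), calm = 1.
From the singleton clause (north), north = 1.
From the singleton clause (hail), hail = 1.
That conflicts with the unit clause (~hail).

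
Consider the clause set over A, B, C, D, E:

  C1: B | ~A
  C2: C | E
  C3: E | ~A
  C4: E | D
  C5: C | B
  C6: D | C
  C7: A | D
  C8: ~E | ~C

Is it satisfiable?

Satisfiable

Case B = 1:
Case C = 0:
The clause (E) is unit, so E = 1.
The clause (D) is unit, so D = 1.
No clause remains; A is free.
A satisfying assignment: A=0,  B=1,  C=0,  D=1,  E=1.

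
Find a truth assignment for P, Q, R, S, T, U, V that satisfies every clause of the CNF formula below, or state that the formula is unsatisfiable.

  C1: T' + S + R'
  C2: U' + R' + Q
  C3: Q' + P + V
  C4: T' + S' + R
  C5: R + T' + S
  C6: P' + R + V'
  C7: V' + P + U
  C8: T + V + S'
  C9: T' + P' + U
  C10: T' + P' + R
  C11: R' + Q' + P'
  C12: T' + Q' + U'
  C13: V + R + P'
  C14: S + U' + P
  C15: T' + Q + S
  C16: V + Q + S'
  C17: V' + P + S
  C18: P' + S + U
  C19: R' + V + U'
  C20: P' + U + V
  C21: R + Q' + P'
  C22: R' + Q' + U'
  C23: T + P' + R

Try T = 0.
Try V = 1.
Try P = 0.
From the singleton clause (U), U = 1.
From the singleton clause (S), S = 1.
Try R = 0.
No clause remains; Q is free.

P: 0, Q: 0, R: 0, S: 1, T: 0, U: 1, V: 1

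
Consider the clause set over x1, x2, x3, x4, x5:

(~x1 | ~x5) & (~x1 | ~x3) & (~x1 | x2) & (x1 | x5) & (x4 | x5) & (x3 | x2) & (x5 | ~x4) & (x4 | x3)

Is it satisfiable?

Suppose x1 = 0.
(x5) alone gives x5 = 1.
Suppose x3 = 1.
Every clause is now satisfied; x2, x4 are unconstrained.
A satisfying assignment: x1=0; x2=1; x3=1; x4=0; x5=1.

Yes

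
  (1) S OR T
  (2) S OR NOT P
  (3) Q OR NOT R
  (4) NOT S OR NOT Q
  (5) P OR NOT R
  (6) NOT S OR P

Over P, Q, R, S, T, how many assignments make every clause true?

4

There are 2^5 = 32 truth assignments over (P, Q, R, S, T).
Split on P. With P = true, the clauses containing P are satisfied and NOT P drops from the rest; 2 of the 2^4 = 16 assignments to the other variables satisfy what remains.
With P = false, by the same count on the reduced clause set, 2 assignments work.
(One model: P=F, Q=F, R=F, S=F, T=T.)
Total: 2 + 2 = 4.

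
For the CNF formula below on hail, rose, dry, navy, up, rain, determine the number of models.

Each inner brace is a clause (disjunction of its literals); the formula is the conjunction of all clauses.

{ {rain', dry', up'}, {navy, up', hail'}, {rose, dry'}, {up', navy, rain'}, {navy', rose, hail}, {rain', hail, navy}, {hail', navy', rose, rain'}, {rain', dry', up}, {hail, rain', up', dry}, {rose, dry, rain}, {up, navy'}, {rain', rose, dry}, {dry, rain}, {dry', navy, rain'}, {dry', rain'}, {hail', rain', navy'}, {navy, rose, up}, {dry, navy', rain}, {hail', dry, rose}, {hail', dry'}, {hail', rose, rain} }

4

There are 2^6 = 64 truth assignments over (hail, rose, dry, navy, up, rain).
Split on navy. With navy = 1, the clauses containing navy are satisfied and navy' drops from the rest; 1 of the 2^5 = 32 assignments to the other variables satisfy what remains.
With navy = 0, by the same count on the reduced clause set, 3 assignments work.
(One model: hail=F, rose=T, dry=T, navy=F, up=F, rain=F.)
Total: 1 + 3 = 4.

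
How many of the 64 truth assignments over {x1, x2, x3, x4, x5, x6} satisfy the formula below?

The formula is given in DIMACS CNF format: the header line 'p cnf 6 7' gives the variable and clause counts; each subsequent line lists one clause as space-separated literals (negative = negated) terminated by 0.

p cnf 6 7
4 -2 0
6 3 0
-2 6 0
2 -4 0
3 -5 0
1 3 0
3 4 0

There are 2^6 = 64 truth assignments over (x1, x2, x3, x4, x5, x6).
Split on x2. With x2 = True, the clauses containing x2 are satisfied and ¬x2 drops from the rest; 5 of the 2^5 = 32 assignments to the other variables satisfy what remains.
With x2 = False, by the same count on the reduced clause set, 8 assignments work.
(One model: x1=F, x2=F, x3=T, x4=F, x5=F, x6=F.)
Total: 5 + 8 = 13.

13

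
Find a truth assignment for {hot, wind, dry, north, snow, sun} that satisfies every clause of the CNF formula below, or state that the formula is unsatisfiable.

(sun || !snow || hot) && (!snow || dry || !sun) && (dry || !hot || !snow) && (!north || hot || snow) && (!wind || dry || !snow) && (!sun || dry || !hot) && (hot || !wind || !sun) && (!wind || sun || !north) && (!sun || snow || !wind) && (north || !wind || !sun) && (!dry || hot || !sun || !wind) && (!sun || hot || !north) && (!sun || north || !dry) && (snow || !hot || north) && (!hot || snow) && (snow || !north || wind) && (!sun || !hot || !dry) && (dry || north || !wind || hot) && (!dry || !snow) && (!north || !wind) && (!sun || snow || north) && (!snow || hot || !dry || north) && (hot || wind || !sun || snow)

Branch on hot: set hot = false.
Branch on sun: set sun = false.
The clause (!snow) is unit, so snow = false.
The clause (!north) is unit, so north = false.
Branch on dry: set dry = true.
No clause remains; wind is free.

hot: false, wind: false, dry: true, north: false, snow: false, sun: false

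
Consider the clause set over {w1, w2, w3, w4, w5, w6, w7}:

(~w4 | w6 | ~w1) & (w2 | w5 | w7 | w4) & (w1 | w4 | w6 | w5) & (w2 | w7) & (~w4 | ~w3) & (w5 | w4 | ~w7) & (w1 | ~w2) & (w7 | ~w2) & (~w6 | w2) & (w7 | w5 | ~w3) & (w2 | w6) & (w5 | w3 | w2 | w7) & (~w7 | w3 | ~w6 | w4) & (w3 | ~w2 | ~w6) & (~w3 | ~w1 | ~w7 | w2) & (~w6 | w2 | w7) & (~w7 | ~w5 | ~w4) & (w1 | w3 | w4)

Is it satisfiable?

Yes, satisfiable

Suppose w2 = 1.
(w1) alone gives w1 = 1.
(w7) alone gives w7 = 1.
Suppose w4 = 0.
(w5) alone gives w5 = 1.
Suppose w3 = 1.
All clauses hold; w6 can take either value.
A satisfying assignment: w1: 1,  w2: 1,  w3: 1,  w4: 0,  w5: 1,  w6: 0,  w7: 1.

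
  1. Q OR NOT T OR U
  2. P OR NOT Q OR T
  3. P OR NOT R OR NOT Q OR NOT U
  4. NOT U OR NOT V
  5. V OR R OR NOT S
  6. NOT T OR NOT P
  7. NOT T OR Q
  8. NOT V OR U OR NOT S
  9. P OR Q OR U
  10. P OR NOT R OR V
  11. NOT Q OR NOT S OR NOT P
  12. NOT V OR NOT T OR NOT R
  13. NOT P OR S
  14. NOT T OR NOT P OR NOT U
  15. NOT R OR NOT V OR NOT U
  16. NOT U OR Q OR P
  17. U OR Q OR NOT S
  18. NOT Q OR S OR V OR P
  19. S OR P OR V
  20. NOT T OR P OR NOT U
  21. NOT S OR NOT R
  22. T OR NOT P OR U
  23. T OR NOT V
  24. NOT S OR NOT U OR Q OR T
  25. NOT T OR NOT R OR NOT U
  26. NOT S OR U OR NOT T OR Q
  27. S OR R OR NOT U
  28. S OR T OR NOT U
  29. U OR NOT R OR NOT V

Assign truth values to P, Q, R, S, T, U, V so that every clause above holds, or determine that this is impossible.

P ↦ false, Q ↦ true, R ↦ false, S ↦ false, T ↦ true, U ↦ false, V ↦ true

Case U = false:
Case Q = true:
Case P = false:
From the singleton clause (T), T = true.
Case V = true:
From the singleton clause (NOT S), S = false.
From the singleton clause (NOT R), R = false.
All clauses are satisfied.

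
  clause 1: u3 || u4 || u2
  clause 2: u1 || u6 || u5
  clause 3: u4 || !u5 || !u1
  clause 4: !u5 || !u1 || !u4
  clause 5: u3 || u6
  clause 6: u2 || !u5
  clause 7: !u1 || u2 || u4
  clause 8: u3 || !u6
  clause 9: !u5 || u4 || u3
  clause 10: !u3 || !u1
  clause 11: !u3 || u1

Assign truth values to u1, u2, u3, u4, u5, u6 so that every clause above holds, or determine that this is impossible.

UNSATISFIABLE

Try u3 = true.
From the singleton clause (!u1), u1 = false.
Now (u1) is unsatisfied and unit — conflict.
So u3 must be the other value — set u3 = false.
From the singleton clause (u6), u6 = true.
Now (!u6) is unsatisfied and unit — conflict.
Both values of u3 lead to a conflict.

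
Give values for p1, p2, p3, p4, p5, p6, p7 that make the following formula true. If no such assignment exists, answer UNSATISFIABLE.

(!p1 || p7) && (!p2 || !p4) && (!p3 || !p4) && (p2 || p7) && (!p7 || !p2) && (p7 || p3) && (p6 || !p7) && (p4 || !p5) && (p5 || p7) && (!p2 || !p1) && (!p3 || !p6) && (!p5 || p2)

Case p1 = false:
Case p2 = false:
The clause (p7) is unit, so p7 = true.
The clause (p6) is unit, so p6 = true.
The clause (!p3) is unit, so p3 = false.
The clause (!p5) is unit, so p5 = false.
Every clause is now satisfied; p4 is unconstrained.

p1 ↦ false, p2 ↦ false, p3 ↦ false, p4 ↦ false, p5 ↦ false, p6 ↦ true, p7 ↦ true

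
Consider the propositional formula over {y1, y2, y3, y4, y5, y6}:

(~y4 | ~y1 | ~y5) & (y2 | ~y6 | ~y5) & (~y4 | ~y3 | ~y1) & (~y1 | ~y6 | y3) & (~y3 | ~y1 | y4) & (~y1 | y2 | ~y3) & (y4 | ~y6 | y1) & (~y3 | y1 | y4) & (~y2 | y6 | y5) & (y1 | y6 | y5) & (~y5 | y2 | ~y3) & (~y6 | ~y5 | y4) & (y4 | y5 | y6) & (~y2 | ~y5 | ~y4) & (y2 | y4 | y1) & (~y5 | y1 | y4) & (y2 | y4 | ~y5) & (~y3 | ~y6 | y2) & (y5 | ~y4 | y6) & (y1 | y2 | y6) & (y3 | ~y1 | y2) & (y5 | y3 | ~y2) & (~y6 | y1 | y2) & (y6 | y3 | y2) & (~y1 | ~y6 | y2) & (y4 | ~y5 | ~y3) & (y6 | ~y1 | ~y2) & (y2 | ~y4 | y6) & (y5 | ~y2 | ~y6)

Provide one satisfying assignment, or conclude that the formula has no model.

Suppose y4 = 0.
Suppose y3 = 0.
Suppose y1 = 0.
The clause (~y6) is unit, so y6 = 0.
The clause (y5) is unit, so y5 = 1.
But (~y5) is also a unit clause — contradiction.
So y1 must be the other value — set y1 = 1.
The clause (~y6) is unit, so y6 = 0.
The clause (y5) is unit, so y5 = 1.
The clause (y2) is unit, so y2 = 1.
But (~y2) is also a unit clause — contradiction.
Neither y1 = 1 nor y1 = 0 works.
So y3 must be the other value — set y3 = 1.
The clause (~y1) is unit, so y1 = 0.
But (y1) is also a unit clause — contradiction.
Neither y3 = 1 nor y3 = 0 works.
So y4 must be the other value — set y4 = 1.
Suppose y1 = 0.
Suppose y6 = 1.
The clause (y2) is unit, so y2 = 1.
The clause (~y5) is unit, so y5 = 0.
But (y5) is also a unit clause — contradiction.
So y6 must be the other value — set y6 = 0.
The clause (y5) is unit, so y5 = 1.
The clause (~y2) is unit, so y2 = 0.
But (y2) is also a unit clause — contradiction.
Neither y6 = 1 nor y6 = 0 works.
So y1 must be the other value — set y1 = 1.
The clause (~y5) is unit, so y5 = 0.
The clause (~y3) is unit, so y3 = 0.
The clause (~y6) is unit, so y6 = 0.
But (y6) is also a unit clause — contradiction.
Neither y1 = 1 nor y1 = 0 works.
Neither y4 = 1 nor y4 = 0 works.

UNSATISFIABLE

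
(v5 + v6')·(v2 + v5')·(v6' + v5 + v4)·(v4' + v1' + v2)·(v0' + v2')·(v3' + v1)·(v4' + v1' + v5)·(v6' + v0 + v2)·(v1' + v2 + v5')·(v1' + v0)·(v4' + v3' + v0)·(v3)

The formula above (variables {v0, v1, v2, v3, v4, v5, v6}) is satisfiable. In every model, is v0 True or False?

True

Suppose v0 = 0.
From the singleton clause (v1'), v1 = 0.
From the singleton clause (v3'), v3 = 0.
Now (v3) is unsatisfied and unit — conflict.
So every satisfying assignment has v0 = True.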